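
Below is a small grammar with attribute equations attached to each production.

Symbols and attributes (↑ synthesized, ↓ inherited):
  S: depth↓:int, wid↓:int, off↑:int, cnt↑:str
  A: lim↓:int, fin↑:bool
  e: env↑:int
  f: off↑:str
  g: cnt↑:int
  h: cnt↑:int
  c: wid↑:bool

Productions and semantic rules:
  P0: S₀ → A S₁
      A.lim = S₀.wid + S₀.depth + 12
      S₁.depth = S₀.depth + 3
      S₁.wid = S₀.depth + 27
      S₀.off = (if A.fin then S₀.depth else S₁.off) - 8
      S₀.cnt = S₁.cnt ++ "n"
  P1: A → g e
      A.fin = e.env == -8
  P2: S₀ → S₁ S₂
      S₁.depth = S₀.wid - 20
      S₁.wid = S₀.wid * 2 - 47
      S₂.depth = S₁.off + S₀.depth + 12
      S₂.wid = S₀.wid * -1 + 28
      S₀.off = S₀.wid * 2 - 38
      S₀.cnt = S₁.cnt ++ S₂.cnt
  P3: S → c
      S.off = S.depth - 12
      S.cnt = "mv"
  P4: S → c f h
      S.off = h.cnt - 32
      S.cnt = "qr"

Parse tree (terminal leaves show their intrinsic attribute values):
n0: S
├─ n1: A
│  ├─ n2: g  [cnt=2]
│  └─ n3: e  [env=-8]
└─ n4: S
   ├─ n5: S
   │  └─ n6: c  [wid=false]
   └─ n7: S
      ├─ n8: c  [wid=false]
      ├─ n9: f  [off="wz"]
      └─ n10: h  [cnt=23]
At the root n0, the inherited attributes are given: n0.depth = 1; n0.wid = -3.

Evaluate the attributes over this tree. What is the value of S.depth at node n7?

12

1. n0.depth = 1  [given at root]
2. n0.wid = -3  [given at root]
3. n1.lim = 10  [S₀.wid + S₀.depth + 12]
4. n2.cnt = 2  [terminal]
5. n3.env = -8  [terminal]
6. n1.fin = true  [e.env == -8]
7. n4.depth = 4  [S₀.depth + 3]
8. n4.wid = 28  [S₀.depth + 27]
9. n5.depth = 8  [S₀.wid - 20]
10. n5.wid = 9  [S₀.wid * 2 - 47]
11. n6.wid = false  [terminal]
12. n5.off = -4  [S.depth - 12]
13. n5.cnt = "mv"  ["mv"]
14. n7.depth = 12  [S₁.off + S₀.depth + 12]
15. n7.wid = 0  [S₀.wid * -1 + 28]
16. n8.wid = false  [terminal]
17. n9.off = "wz"  [terminal]
18. n10.cnt = 23  [terminal]
19. n7.off = -9  [h.cnt - 32]
20. n7.cnt = "qr"  ["qr"]
21. n4.off = 18  [S₀.wid * 2 - 38]
22. n4.cnt = "mvqr"  [S₁.cnt ++ S₂.cnt]
23. n0.off = -7  [(if A.fin then S₀.depth else S₁.off) - 8]
24. n0.cnt = "mvqrn"  [S₁.cnt ++ "n"]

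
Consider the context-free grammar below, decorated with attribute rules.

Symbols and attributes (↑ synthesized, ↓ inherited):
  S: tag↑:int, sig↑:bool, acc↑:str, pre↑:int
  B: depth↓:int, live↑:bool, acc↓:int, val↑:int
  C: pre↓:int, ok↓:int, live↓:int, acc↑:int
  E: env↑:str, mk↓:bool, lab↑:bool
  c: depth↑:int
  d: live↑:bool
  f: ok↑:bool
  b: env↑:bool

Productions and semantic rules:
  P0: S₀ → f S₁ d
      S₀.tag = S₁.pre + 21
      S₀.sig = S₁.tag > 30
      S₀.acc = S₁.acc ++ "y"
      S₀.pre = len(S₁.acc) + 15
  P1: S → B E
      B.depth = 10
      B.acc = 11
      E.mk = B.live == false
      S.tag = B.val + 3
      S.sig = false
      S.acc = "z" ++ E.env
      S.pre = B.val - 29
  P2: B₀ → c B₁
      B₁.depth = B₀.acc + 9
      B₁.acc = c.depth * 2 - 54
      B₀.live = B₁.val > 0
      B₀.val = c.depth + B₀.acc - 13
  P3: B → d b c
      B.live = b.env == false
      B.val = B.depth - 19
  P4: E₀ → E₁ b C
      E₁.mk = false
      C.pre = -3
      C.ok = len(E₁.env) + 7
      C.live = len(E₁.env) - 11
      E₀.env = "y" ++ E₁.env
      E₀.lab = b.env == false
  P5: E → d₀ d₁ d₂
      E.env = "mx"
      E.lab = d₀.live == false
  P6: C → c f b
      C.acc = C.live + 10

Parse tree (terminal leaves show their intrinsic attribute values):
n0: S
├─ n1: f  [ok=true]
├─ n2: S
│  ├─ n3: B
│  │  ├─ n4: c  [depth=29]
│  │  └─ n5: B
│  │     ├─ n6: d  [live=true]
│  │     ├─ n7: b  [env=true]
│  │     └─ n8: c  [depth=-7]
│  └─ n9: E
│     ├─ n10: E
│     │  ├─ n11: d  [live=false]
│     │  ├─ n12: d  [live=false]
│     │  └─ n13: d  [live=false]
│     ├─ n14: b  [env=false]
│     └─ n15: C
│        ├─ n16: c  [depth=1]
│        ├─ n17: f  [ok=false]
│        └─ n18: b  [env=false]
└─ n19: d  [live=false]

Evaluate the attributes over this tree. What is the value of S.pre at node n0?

1. n1.ok = true  [terminal]
2. n3.depth = 10  [10]
3. n3.acc = 11  [11]
4. n4.depth = 29  [terminal]
5. n5.depth = 20  [B₀.acc + 9]
6. n5.acc = 4  [c.depth * 2 - 54]
7. n6.live = true  [terminal]
8. n7.env = true  [terminal]
9. n8.depth = -7  [terminal]
10. n5.live = false  [b.env == false]
11. n5.val = 1  [B.depth - 19]
12. n3.live = true  [B₁.val > 0]
13. n3.val = 27  [c.depth + B₀.acc - 13]
14. n9.mk = false  [B.live == false]
15. n10.mk = false  [false]
16. n11.live = false  [terminal]
17. n12.live = false  [terminal]
18. n13.live = false  [terminal]
19. n10.env = "mx"  ["mx"]
20. n10.lab = true  [d₀.live == false]
21. n14.env = false  [terminal]
22. n15.pre = -3  [-3]
23. n15.ok = 9  [len(E₁.env) + 7]
24. n15.live = -9  [len(E₁.env) - 11]
25. n16.depth = 1  [terminal]
26. n17.ok = false  [terminal]
27. n18.env = false  [terminal]
28. n15.acc = 1  [C.live + 10]
29. n9.env = "ymx"  ["y" ++ E₁.env]
30. n9.lab = true  [b.env == false]
31. n2.tag = 30  [B.val + 3]
32. n2.sig = false  [false]
33. n2.acc = "zymx"  ["z" ++ E.env]
34. n2.pre = -2  [B.val - 29]
35. n19.live = false  [terminal]
36. n0.tag = 19  [S₁.pre + 21]
37. n0.sig = false  [S₁.tag > 30]
38. n0.acc = "zymxy"  [S₁.acc ++ "y"]
39. n0.pre = 19  [len(S₁.acc) + 15]

19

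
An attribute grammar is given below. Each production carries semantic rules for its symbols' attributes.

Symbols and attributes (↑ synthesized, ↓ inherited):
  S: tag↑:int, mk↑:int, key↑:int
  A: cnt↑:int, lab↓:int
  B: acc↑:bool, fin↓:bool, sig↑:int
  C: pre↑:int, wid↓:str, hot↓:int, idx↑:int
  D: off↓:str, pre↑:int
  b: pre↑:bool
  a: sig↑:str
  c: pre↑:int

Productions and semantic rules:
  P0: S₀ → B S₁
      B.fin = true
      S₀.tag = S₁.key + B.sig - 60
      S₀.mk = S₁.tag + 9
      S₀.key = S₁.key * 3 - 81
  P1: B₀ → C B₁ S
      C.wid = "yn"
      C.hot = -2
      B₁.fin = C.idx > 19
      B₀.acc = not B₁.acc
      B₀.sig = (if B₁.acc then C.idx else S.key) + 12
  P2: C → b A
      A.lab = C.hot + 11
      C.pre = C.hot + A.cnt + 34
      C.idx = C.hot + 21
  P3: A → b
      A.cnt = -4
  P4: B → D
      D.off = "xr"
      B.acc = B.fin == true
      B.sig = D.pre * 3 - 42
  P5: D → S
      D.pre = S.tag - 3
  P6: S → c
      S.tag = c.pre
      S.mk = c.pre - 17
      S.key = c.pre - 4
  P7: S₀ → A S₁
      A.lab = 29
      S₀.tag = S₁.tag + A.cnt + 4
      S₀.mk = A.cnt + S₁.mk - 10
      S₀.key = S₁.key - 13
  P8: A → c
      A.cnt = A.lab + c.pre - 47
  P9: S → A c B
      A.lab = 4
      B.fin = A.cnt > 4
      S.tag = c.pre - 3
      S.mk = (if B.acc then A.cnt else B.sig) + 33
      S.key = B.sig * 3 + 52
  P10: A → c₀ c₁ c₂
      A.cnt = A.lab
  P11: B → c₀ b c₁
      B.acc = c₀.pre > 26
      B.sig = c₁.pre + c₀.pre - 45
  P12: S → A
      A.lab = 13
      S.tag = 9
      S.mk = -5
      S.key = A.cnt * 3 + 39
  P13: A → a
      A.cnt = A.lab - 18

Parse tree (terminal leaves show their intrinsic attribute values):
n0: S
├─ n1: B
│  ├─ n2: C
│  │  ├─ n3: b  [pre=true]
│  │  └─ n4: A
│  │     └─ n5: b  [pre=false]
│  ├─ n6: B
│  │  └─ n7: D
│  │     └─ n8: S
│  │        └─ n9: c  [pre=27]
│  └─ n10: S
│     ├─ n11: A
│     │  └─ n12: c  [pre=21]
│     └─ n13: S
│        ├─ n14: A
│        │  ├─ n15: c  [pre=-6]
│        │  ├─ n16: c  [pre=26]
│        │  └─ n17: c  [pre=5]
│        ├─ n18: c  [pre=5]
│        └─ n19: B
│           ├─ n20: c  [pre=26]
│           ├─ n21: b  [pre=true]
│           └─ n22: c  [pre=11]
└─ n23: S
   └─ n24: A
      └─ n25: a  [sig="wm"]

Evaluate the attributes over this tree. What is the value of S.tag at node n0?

-9

1. n1.fin = true  [true]
2. n2.wid = "yn"  ["yn"]
3. n2.hot = -2  [-2]
4. n3.pre = true  [terminal]
5. n4.lab = 9  [C.hot + 11]
6. n5.pre = false  [terminal]
7. n4.cnt = -4  [-4]
8. n2.pre = 28  [C.hot + A.cnt + 34]
9. n2.idx = 19  [C.hot + 21]
10. n6.fin = false  [C.idx > 19]
11. n7.off = "xr"  ["xr"]
12. n9.pre = 27  [terminal]
13. n8.tag = 27  [c.pre]
14. n8.mk = 10  [c.pre - 17]
15. n8.key = 23  [c.pre - 4]
16. n7.pre = 24  [S.tag - 3]
17. n6.acc = false  [B.fin == true]
18. n6.sig = 30  [D.pre * 3 - 42]
19. n11.lab = 29  [29]
20. n12.pre = 21  [terminal]
21. n11.cnt = 3  [A.lab + c.pre - 47]
22. n14.lab = 4  [4]
23. n15.pre = -6  [terminal]
24. n16.pre = 26  [terminal]
25. n17.pre = 5  [terminal]
26. n14.cnt = 4  [A.lab]
27. n18.pre = 5  [terminal]
28. n19.fin = false  [A.cnt > 4]
29. n20.pre = 26  [terminal]
30. n21.pre = true  [terminal]
31. n22.pre = 11  [terminal]
32. n19.acc = false  [c₀.pre > 26]
33. n19.sig = -8  [c₁.pre + c₀.pre - 45]
34. n13.tag = 2  [c.pre - 3]
35. n13.mk = 25  [(if B.acc then A.cnt else B.sig) + 33]
36. n13.key = 28  [B.sig * 3 + 52]
37. n10.tag = 9  [S₁.tag + A.cnt + 4]
38. n10.mk = 18  [A.cnt + S₁.mk - 10]
39. n10.key = 15  [S₁.key - 13]
40. n1.acc = true  [not B₁.acc]
41. n1.sig = 27  [(if B₁.acc then C.idx else S.key) + 12]
42. n24.lab = 13  [13]
43. n25.sig = "wm"  [terminal]
44. n24.cnt = -5  [A.lab - 18]
45. n23.tag = 9  [9]
46. n23.mk = -5  [-5]
47. n23.key = 24  [A.cnt * 3 + 39]
48. n0.tag = -9  [S₁.key + B.sig - 60]
49. n0.mk = 18  [S₁.tag + 9]
50. n0.key = -9  [S₁.key * 3 - 81]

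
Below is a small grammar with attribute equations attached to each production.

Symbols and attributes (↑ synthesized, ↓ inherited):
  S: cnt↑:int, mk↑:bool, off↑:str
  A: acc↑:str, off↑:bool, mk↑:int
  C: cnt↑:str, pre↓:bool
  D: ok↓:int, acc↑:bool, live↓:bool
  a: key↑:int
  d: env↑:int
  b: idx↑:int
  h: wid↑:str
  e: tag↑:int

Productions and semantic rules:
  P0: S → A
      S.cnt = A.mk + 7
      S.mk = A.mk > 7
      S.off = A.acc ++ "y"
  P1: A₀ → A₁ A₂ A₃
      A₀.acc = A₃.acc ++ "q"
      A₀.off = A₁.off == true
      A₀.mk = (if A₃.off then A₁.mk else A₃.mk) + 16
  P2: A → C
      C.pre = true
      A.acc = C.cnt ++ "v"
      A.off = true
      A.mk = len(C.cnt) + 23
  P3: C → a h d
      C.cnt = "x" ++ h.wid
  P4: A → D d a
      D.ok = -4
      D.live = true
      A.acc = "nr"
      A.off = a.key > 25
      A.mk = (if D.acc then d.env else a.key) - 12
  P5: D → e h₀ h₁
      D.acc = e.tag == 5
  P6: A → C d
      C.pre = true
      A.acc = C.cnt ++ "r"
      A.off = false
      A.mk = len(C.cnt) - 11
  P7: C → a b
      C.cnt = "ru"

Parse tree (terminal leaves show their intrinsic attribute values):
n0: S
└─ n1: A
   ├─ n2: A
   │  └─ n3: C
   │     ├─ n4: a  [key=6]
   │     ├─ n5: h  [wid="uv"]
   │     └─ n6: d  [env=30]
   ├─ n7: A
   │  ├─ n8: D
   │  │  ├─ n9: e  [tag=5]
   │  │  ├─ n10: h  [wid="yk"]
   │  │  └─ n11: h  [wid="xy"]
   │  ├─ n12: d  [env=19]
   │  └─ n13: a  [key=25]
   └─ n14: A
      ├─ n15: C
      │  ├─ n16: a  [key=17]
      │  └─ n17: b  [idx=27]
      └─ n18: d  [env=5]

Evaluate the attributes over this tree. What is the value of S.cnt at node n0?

14

1. n3.pre = true  [true]
2. n4.key = 6  [terminal]
3. n5.wid = "uv"  [terminal]
4. n6.env = 30  [terminal]
5. n3.cnt = "xuv"  ["x" ++ h.wid]
6. n2.acc = "xuvv"  [C.cnt ++ "v"]
7. n2.off = true  [true]
8. n2.mk = 26  [len(C.cnt) + 23]
9. n8.ok = -4  [-4]
10. n8.live = true  [true]
11. n9.tag = 5  [terminal]
12. n10.wid = "yk"  [terminal]
13. n11.wid = "xy"  [terminal]
14. n8.acc = true  [e.tag == 5]
15. n12.env = 19  [terminal]
16. n13.key = 25  [terminal]
17. n7.acc = "nr"  ["nr"]
18. n7.off = false  [a.key > 25]
19. n7.mk = 7  [(if D.acc then d.env else a.key) - 12]
20. n15.pre = true  [true]
21. n16.key = 17  [terminal]
22. n17.idx = 27  [terminal]
23. n15.cnt = "ru"  ["ru"]
24. n18.env = 5  [terminal]
25. n14.acc = "rur"  [C.cnt ++ "r"]
26. n14.off = false  [false]
27. n14.mk = -9  [len(C.cnt) - 11]
28. n1.acc = "rurq"  [A₃.acc ++ "q"]
29. n1.off = true  [A₁.off == true]
30. n1.mk = 7  [(if A₃.off then A₁.mk else A₃.mk) + 16]
31. n0.cnt = 14  [A.mk + 7]
32. n0.mk = false  [A.mk > 7]
33. n0.off = "rurqy"  [A.acc ++ "y"]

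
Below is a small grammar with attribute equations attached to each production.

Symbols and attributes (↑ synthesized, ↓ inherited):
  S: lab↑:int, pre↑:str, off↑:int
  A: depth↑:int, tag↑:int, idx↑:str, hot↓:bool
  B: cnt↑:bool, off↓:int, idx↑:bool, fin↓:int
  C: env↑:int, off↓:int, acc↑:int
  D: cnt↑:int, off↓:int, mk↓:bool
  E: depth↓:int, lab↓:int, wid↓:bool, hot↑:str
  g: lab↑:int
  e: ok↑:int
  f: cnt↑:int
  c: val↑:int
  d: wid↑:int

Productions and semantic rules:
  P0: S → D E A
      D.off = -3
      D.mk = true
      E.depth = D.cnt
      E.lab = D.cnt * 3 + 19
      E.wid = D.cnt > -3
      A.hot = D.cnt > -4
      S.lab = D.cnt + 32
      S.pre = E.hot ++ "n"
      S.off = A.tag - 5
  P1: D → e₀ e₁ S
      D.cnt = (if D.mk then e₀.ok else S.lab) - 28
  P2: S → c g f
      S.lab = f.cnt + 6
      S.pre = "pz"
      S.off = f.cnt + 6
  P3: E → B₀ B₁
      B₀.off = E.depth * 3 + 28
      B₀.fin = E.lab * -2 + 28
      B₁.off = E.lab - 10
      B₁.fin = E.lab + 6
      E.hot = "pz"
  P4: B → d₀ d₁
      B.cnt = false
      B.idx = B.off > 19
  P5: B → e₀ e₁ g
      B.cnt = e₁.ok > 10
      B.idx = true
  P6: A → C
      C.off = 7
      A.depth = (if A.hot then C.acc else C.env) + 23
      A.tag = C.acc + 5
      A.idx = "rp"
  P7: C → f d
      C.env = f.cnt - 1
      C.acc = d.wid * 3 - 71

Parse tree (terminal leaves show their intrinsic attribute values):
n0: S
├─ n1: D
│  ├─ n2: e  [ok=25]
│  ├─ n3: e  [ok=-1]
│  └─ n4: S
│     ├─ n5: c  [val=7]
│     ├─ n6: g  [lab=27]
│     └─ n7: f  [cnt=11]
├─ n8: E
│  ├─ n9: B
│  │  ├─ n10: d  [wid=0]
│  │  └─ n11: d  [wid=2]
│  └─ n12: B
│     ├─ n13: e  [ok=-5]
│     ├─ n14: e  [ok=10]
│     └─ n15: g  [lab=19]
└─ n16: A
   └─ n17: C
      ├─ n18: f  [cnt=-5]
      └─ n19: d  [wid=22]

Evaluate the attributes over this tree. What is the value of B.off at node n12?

1. n1.off = -3  [-3]
2. n1.mk = true  [true]
3. n2.ok = 25  [terminal]
4. n3.ok = -1  [terminal]
5. n5.val = 7  [terminal]
6. n6.lab = 27  [terminal]
7. n7.cnt = 11  [terminal]
8. n4.lab = 17  [f.cnt + 6]
9. n4.pre = "pz"  ["pz"]
10. n4.off = 17  [f.cnt + 6]
11. n1.cnt = -3  [(if D.mk then e₀.ok else S.lab) - 28]
12. n8.depth = -3  [D.cnt]
13. n8.lab = 10  [D.cnt * 3 + 19]
14. n8.wid = false  [D.cnt > -3]
15. n9.off = 19  [E.depth * 3 + 28]
16. n9.fin = 8  [E.lab * -2 + 28]
17. n10.wid = 0  [terminal]
18. n11.wid = 2  [terminal]
19. n9.cnt = false  [false]
20. n9.idx = false  [B.off > 19]
21. n12.off = 0  [E.lab - 10]
22. n12.fin = 16  [E.lab + 6]
23. n13.ok = -5  [terminal]
24. n14.ok = 10  [terminal]
25. n15.lab = 19  [terminal]
26. n12.cnt = false  [e₁.ok > 10]
27. n12.idx = true  [true]
28. n8.hot = "pz"  ["pz"]
29. n16.hot = true  [D.cnt > -4]
30. n17.off = 7  [7]
31. n18.cnt = -5  [terminal]
32. n19.wid = 22  [terminal]
33. n17.env = -6  [f.cnt - 1]
34. n17.acc = -5  [d.wid * 3 - 71]
35. n16.depth = 18  [(if A.hot then C.acc else C.env) + 23]
36. n16.tag = 0  [C.acc + 5]
37. n16.idx = "rp"  ["rp"]
38. n0.lab = 29  [D.cnt + 32]
39. n0.pre = "pzn"  [E.hot ++ "n"]
40. n0.off = -5  [A.tag - 5]

0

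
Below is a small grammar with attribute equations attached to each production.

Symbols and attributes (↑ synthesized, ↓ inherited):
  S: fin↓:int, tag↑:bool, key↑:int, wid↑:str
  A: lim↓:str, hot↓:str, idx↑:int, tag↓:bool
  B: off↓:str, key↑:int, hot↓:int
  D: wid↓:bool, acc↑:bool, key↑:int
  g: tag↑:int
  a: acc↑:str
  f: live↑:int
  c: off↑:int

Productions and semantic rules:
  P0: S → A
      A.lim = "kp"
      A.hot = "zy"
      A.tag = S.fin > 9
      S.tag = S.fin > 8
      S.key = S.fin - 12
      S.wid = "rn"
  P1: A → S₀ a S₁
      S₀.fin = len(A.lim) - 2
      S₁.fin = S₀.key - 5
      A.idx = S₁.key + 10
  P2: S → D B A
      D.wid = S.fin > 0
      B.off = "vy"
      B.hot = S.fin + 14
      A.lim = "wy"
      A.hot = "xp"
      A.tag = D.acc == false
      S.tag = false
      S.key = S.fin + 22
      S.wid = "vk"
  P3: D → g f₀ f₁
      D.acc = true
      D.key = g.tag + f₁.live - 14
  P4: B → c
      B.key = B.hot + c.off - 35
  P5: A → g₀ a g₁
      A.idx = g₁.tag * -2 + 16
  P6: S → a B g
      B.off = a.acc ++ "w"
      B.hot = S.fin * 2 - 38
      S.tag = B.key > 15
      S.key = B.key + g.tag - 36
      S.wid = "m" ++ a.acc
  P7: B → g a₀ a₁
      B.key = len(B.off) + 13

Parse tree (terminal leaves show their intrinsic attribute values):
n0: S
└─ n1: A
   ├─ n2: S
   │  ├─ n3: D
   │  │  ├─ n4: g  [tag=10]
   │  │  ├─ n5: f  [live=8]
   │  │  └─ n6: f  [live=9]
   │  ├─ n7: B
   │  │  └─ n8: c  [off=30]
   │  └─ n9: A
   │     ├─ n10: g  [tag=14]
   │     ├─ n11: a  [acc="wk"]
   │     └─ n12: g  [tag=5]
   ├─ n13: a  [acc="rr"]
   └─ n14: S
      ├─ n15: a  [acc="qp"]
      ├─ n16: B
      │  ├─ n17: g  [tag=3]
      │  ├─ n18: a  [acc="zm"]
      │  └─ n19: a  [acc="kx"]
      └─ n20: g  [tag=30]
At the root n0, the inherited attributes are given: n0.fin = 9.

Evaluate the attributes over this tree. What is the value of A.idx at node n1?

20

1. n0.fin = 9  [given at root]
2. n1.lim = "kp"  ["kp"]
3. n1.hot = "zy"  ["zy"]
4. n1.tag = false  [S.fin > 9]
5. n2.fin = 0  [len(A.lim) - 2]
6. n3.wid = false  [S.fin > 0]
7. n4.tag = 10  [terminal]
8. n5.live = 8  [terminal]
9. n6.live = 9  [terminal]
10. n3.acc = true  [true]
11. n3.key = 5  [g.tag + f₁.live - 14]
12. n7.off = "vy"  ["vy"]
13. n7.hot = 14  [S.fin + 14]
14. n8.off = 30  [terminal]
15. n7.key = 9  [B.hot + c.off - 35]
16. n9.lim = "wy"  ["wy"]
17. n9.hot = "xp"  ["xp"]
18. n9.tag = false  [D.acc == false]
19. n10.tag = 14  [terminal]
20. n11.acc = "wk"  [terminal]
21. n12.tag = 5  [terminal]
22. n9.idx = 6  [g₁.tag * -2 + 16]
23. n2.tag = false  [false]
24. n2.key = 22  [S.fin + 22]
25. n2.wid = "vk"  ["vk"]
26. n13.acc = "rr"  [terminal]
27. n14.fin = 17  [S₀.key - 5]
28. n15.acc = "qp"  [terminal]
29. n16.off = "qpw"  [a.acc ++ "w"]
30. n16.hot = -4  [S.fin * 2 - 38]
31. n17.tag = 3  [terminal]
32. n18.acc = "zm"  [terminal]
33. n19.acc = "kx"  [terminal]
34. n16.key = 16  [len(B.off) + 13]
35. n20.tag = 30  [terminal]
36. n14.tag = true  [B.key > 15]
37. n14.key = 10  [B.key + g.tag - 36]
38. n14.wid = "mqp"  ["m" ++ a.acc]
39. n1.idx = 20  [S₁.key + 10]
40. n0.tag = true  [S.fin > 8]
41. n0.key = -3  [S.fin - 12]
42. n0.wid = "rn"  ["rn"]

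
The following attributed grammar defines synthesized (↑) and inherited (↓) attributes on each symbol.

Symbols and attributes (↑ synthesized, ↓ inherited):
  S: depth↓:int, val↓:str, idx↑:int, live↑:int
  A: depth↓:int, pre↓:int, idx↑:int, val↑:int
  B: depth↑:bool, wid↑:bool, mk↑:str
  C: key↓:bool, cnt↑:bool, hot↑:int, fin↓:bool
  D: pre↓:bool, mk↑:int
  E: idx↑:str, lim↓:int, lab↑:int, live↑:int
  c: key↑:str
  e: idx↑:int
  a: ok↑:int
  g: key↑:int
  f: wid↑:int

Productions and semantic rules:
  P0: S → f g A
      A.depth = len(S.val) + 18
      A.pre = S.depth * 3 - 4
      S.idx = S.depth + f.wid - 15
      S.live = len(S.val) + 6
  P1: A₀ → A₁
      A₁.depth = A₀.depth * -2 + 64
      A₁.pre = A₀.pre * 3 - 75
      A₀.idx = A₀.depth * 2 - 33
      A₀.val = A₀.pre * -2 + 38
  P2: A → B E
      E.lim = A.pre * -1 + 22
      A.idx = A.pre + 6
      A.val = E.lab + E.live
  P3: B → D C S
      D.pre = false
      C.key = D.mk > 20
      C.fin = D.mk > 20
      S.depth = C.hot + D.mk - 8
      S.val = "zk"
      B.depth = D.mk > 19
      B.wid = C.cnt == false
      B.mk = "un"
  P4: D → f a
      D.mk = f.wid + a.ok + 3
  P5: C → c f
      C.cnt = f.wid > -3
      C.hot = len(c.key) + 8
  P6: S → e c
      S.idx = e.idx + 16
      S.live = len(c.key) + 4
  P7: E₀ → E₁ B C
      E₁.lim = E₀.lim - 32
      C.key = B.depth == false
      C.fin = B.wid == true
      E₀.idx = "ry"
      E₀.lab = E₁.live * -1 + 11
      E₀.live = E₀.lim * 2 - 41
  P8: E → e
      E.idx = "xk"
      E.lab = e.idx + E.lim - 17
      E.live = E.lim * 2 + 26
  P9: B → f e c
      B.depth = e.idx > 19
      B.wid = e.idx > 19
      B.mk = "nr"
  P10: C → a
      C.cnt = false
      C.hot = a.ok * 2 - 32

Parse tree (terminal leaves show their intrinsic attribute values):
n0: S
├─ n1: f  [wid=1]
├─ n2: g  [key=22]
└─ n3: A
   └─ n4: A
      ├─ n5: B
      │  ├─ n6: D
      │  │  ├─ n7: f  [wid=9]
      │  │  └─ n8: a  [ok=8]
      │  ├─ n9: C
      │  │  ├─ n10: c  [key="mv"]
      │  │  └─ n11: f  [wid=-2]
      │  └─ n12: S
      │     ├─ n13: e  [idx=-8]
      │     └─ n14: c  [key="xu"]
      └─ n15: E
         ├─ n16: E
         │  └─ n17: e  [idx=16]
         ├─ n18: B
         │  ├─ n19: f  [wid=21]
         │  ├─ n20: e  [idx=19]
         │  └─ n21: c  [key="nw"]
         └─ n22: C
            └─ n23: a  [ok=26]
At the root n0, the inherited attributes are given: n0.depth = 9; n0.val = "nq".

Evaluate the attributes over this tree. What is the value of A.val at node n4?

1. n0.depth = 9  [given at root]
2. n0.val = "nq"  [given at root]
3. n1.wid = 1  [terminal]
4. n2.key = 22  [terminal]
5. n3.depth = 20  [len(S.val) + 18]
6. n3.pre = 23  [S.depth * 3 - 4]
7. n4.depth = 24  [A₀.depth * -2 + 64]
8. n4.pre = -6  [A₀.pre * 3 - 75]
9. n6.pre = false  [false]
10. n7.wid = 9  [terminal]
11. n8.ok = 8  [terminal]
12. n6.mk = 20  [f.wid + a.ok + 3]
13. n9.key = false  [D.mk > 20]
14. n9.fin = false  [D.mk > 20]
15. n10.key = "mv"  [terminal]
16. n11.wid = -2  [terminal]
17. n9.cnt = true  [f.wid > -3]
18. n9.hot = 10  [len(c.key) + 8]
19. n12.depth = 22  [C.hot + D.mk - 8]
20. n12.val = "zk"  ["zk"]
21. n13.idx = -8  [terminal]
22. n14.key = "xu"  [terminal]
23. n12.idx = 8  [e.idx + 16]
24. n12.live = 6  [len(c.key) + 4]
25. n5.depth = true  [D.mk > 19]
26. n5.wid = false  [C.cnt == false]
27. n5.mk = "un"  ["un"]
28. n15.lim = 28  [A.pre * -1 + 22]
29. n16.lim = -4  [E₀.lim - 32]
30. n17.idx = 16  [terminal]
31. n16.idx = "xk"  ["xk"]
32. n16.lab = -5  [e.idx + E.lim - 17]
33. n16.live = 18  [E.lim * 2 + 26]
34. n19.wid = 21  [terminal]
35. n20.idx = 19  [terminal]
36. n21.key = "nw"  [terminal]
37. n18.depth = false  [e.idx > 19]
38. n18.wid = false  [e.idx > 19]
39. n18.mk = "nr"  ["nr"]
40. n22.key = true  [B.depth == false]
41. n22.fin = false  [B.wid == true]
42. n23.ok = 26  [terminal]
43. n22.cnt = false  [false]
44. n22.hot = 20  [a.ok * 2 - 32]
45. n15.idx = "ry"  ["ry"]
46. n15.lab = -7  [E₁.live * -1 + 11]
47. n15.live = 15  [E₀.lim * 2 - 41]
48. n4.idx = 0  [A.pre + 6]
49. n4.val = 8  [E.lab + E.live]
50. n3.idx = 7  [A₀.depth * 2 - 33]
51. n3.val = -8  [A₀.pre * -2 + 38]
52. n0.idx = -5  [S.depth + f.wid - 15]
53. n0.live = 8  [len(S.val) + 6]

8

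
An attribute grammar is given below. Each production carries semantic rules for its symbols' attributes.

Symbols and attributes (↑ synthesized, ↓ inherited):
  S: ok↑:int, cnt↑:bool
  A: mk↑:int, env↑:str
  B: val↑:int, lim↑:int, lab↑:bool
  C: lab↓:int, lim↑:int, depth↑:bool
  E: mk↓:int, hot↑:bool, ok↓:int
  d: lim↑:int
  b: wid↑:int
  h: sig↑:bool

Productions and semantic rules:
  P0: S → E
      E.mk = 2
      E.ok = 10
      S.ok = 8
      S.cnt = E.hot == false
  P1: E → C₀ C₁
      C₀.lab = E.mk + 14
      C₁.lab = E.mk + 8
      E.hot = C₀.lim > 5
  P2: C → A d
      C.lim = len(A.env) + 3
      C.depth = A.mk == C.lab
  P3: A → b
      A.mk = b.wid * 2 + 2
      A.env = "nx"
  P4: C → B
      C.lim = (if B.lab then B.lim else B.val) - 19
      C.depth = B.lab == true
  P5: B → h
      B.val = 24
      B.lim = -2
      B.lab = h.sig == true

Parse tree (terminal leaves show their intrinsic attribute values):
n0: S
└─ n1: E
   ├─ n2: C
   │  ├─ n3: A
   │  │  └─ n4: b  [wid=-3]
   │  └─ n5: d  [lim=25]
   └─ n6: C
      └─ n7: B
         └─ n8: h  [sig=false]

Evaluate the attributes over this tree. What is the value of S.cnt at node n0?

true

1. n1.mk = 2  [2]
2. n1.ok = 10  [10]
3. n2.lab = 16  [E.mk + 14]
4. n4.wid = -3  [terminal]
5. n3.mk = -4  [b.wid * 2 + 2]
6. n3.env = "nx"  ["nx"]
7. n5.lim = 25  [terminal]
8. n2.lim = 5  [len(A.env) + 3]
9. n2.depth = false  [A.mk == C.lab]
10. n6.lab = 10  [E.mk + 8]
11. n8.sig = false  [terminal]
12. n7.val = 24  [24]
13. n7.lim = -2  [-2]
14. n7.lab = false  [h.sig == true]
15. n6.lim = 5  [(if B.lab then B.lim else B.val) - 19]
16. n6.depth = false  [B.lab == true]
17. n1.hot = false  [C₀.lim > 5]
18. n0.ok = 8  [8]
19. n0.cnt = true  [E.hot == false]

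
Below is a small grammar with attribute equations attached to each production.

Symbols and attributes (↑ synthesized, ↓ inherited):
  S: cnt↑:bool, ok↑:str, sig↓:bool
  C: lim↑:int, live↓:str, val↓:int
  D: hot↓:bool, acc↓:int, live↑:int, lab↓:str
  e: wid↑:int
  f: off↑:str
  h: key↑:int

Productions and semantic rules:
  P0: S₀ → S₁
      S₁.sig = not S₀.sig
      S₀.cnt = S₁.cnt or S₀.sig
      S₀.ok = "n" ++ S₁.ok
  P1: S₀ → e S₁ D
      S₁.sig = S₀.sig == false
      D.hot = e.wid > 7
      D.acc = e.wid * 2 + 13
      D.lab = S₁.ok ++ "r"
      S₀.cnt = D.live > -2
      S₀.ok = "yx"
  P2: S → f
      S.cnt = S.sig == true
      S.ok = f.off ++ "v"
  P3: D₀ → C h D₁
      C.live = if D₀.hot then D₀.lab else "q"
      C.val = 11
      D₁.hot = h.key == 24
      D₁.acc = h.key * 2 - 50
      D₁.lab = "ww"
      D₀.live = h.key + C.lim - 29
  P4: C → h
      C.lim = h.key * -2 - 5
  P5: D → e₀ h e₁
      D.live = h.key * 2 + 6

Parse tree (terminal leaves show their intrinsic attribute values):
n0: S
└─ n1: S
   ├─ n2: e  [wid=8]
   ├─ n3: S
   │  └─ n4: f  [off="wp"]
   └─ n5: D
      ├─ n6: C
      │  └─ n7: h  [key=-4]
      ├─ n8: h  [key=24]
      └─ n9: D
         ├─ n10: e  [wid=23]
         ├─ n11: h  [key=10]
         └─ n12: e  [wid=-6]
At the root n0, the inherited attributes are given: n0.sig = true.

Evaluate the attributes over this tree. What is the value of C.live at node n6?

"wpvr"

1. n0.sig = true  [given at root]
2. n1.sig = false  [not S₀.sig]
3. n2.wid = 8  [terminal]
4. n3.sig = true  [S₀.sig == false]
5. n4.off = "wp"  [terminal]
6. n3.cnt = true  [S.sig == true]
7. n3.ok = "wpv"  [f.off ++ "v"]
8. n5.hot = true  [e.wid > 7]
9. n5.acc = 29  [e.wid * 2 + 13]
10. n5.lab = "wpvr"  [S₁.ok ++ "r"]
11. n6.live = "wpvr"  [if D₀.hot then D₀.lab else "q"]
12. n6.val = 11  [11]
13. n7.key = -4  [terminal]
14. n6.lim = 3  [h.key * -2 - 5]
15. n8.key = 24  [terminal]
16. n9.hot = true  [h.key == 24]
17. n9.acc = -2  [h.key * 2 - 50]
18. n9.lab = "ww"  ["ww"]
19. n10.wid = 23  [terminal]
20. n11.key = 10  [terminal]
21. n12.wid = -6  [terminal]
22. n9.live = 26  [h.key * 2 + 6]
23. n5.live = -2  [h.key + C.lim - 29]
24. n1.cnt = false  [D.live > -2]
25. n1.ok = "yx"  ["yx"]
26. n0.cnt = true  [S₁.cnt or S₀.sig]
27. n0.ok = "nyx"  ["n" ++ S₁.ok]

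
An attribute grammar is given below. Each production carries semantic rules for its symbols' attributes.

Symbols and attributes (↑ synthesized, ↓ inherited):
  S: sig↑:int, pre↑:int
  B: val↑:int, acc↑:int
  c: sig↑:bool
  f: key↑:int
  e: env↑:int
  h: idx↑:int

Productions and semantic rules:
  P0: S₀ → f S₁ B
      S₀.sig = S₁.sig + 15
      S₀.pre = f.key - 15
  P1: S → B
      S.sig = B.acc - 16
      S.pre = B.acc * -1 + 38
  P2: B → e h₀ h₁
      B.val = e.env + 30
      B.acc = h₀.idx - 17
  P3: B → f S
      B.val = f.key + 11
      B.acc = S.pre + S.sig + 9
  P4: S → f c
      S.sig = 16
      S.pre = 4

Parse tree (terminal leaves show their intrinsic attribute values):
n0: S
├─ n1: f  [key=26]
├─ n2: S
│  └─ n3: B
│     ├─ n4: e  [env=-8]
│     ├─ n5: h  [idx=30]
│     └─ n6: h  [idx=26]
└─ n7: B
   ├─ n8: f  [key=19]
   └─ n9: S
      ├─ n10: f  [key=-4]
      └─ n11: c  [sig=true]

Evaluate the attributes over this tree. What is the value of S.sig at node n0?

12

1. n1.key = 26  [terminal]
2. n4.env = -8  [terminal]
3. n5.idx = 30  [terminal]
4. n6.idx = 26  [terminal]
5. n3.val = 22  [e.env + 30]
6. n3.acc = 13  [h₀.idx - 17]
7. n2.sig = -3  [B.acc - 16]
8. n2.pre = 25  [B.acc * -1 + 38]
9. n8.key = 19  [terminal]
10. n10.key = -4  [terminal]
11. n11.sig = true  [terminal]
12. n9.sig = 16  [16]
13. n9.pre = 4  [4]
14. n7.val = 30  [f.key + 11]
15. n7.acc = 29  [S.pre + S.sig + 9]
16. n0.sig = 12  [S₁.sig + 15]
17. n0.pre = 11  [f.key - 15]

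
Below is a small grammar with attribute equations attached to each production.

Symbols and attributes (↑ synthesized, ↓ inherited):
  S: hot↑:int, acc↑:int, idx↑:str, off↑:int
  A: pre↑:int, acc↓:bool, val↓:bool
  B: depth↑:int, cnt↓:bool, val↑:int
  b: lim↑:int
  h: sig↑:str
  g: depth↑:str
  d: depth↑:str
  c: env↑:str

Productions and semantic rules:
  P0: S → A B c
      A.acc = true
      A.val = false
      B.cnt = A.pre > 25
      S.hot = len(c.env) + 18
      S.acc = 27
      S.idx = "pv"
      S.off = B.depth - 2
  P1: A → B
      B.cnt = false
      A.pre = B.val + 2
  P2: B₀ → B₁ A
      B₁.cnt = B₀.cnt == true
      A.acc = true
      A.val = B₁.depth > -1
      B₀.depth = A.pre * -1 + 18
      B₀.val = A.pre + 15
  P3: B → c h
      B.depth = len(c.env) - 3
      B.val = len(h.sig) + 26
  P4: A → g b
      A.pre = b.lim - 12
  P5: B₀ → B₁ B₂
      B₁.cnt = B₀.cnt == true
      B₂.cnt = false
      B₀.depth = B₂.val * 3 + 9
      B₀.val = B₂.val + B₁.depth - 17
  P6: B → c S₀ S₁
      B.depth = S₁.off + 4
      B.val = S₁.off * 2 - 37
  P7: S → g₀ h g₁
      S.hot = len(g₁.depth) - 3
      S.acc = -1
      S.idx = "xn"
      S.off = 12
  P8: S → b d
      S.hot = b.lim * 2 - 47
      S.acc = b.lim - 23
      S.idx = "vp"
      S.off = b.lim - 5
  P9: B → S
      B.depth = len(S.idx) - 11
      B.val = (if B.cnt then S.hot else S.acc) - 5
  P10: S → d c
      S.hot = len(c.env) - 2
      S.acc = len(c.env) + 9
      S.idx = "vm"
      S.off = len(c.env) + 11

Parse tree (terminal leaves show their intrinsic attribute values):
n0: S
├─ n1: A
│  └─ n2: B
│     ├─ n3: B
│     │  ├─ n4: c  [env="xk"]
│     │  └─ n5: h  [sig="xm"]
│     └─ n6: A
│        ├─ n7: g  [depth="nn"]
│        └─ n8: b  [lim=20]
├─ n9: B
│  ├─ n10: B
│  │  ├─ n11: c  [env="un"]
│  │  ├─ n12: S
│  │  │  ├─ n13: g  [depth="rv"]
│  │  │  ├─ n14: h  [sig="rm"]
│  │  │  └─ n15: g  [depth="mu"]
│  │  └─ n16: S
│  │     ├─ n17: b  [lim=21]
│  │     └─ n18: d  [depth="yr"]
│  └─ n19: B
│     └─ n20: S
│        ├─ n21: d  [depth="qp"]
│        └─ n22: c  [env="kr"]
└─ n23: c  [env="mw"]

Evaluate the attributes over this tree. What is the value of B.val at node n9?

1. n1.acc = true  [true]
2. n1.val = false  [false]
3. n2.cnt = false  [false]
4. n3.cnt = false  [B₀.cnt == true]
5. n4.env = "xk"  [terminal]
6. n5.sig = "xm"  [terminal]
7. n3.depth = -1  [len(c.env) - 3]
8. n3.val = 28  [len(h.sig) + 26]
9. n6.acc = true  [true]
10. n6.val = false  [B₁.depth > -1]
11. n7.depth = "nn"  [terminal]
12. n8.lim = 20  [terminal]
13. n6.pre = 8  [b.lim - 12]
14. n2.depth = 10  [A.pre * -1 + 18]
15. n2.val = 23  [A.pre + 15]
16. n1.pre = 25  [B.val + 2]
17. n9.cnt = false  [A.pre > 25]
18. n10.cnt = false  [B₀.cnt == true]
19. n11.env = "un"  [terminal]
20. n13.depth = "rv"  [terminal]
21. n14.sig = "rm"  [terminal]
22. n15.depth = "mu"  [terminal]
23. n12.hot = -1  [len(g₁.depth) - 3]
24. n12.acc = -1  [-1]
25. n12.idx = "xn"  ["xn"]
26. n12.off = 12  [12]
27. n17.lim = 21  [terminal]
28. n18.depth = "yr"  [terminal]
29. n16.hot = -5  [b.lim * 2 - 47]
30. n16.acc = -2  [b.lim - 23]
31. n16.idx = "vp"  ["vp"]
32. n16.off = 16  [b.lim - 5]
33. n10.depth = 20  [S₁.off + 4]
34. n10.val = -5  [S₁.off * 2 - 37]
35. n19.cnt = false  [false]
36. n21.depth = "qp"  [terminal]
37. n22.env = "kr"  [terminal]
38. n20.hot = 0  [len(c.env) - 2]
39. n20.acc = 11  [len(c.env) + 9]
40. n20.idx = "vm"  ["vm"]
41. n20.off = 13  [len(c.env) + 11]
42. n19.depth = -9  [len(S.idx) - 11]
43. n19.val = 6  [(if B.cnt then S.hot else S.acc) - 5]
44. n9.depth = 27  [B₂.val * 3 + 9]
45. n9.val = 9  [B₂.val + B₁.depth - 17]
46. n23.env = "mw"  [terminal]
47. n0.hot = 20  [len(c.env) + 18]
48. n0.acc = 27  [27]
49. n0.idx = "pv"  ["pv"]
50. n0.off = 25  [B.depth - 2]

9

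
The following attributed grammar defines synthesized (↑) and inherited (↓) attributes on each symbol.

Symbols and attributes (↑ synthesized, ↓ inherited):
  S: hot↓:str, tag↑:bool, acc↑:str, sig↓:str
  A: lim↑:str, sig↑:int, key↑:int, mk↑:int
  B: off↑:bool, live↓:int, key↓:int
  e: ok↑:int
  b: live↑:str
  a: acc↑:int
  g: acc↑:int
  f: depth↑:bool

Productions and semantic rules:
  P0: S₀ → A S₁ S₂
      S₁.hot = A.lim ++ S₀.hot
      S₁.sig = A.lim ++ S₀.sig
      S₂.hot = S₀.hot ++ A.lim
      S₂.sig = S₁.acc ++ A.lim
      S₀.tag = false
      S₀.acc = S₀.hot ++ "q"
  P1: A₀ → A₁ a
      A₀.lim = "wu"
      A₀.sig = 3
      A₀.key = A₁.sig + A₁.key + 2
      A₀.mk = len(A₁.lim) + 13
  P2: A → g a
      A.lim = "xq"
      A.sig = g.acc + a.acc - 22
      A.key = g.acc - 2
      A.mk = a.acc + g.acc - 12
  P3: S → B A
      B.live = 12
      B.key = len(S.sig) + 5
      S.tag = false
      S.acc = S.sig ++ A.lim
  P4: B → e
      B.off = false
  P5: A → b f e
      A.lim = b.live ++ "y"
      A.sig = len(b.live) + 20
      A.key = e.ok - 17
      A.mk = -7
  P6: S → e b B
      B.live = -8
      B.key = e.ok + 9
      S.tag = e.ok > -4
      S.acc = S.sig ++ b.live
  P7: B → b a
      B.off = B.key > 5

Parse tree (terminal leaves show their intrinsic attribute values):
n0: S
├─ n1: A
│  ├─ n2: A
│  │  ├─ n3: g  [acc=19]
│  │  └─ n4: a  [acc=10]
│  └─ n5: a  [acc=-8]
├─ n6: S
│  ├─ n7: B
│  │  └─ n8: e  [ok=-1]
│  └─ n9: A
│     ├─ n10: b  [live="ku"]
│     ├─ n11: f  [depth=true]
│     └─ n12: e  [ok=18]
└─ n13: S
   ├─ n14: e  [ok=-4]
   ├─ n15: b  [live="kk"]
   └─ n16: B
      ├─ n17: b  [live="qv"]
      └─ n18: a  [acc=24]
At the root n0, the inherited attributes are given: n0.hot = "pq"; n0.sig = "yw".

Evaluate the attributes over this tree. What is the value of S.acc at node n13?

1. n0.hot = "pq"  [given at root]
2. n0.sig = "yw"  [given at root]
3. n3.acc = 19  [terminal]
4. n4.acc = 10  [terminal]
5. n2.lim = "xq"  ["xq"]
6. n2.sig = 7  [g.acc + a.acc - 22]
7. n2.key = 17  [g.acc - 2]
8. n2.mk = 17  [a.acc + g.acc - 12]
9. n5.acc = -8  [terminal]
10. n1.lim = "wu"  ["wu"]
11. n1.sig = 3  [3]
12. n1.key = 26  [A₁.sig + A₁.key + 2]
13. n1.mk = 15  [len(A₁.lim) + 13]
14. n6.hot = "wupq"  [A.lim ++ S₀.hot]
15. n6.sig = "wuyw"  [A.lim ++ S₀.sig]
16. n7.live = 12  [12]
17. n7.key = 9  [len(S.sig) + 5]
18. n8.ok = -1  [terminal]
19. n7.off = false  [false]
20. n10.live = "ku"  [terminal]
21. n11.depth = true  [terminal]
22. n12.ok = 18  [terminal]
23. n9.lim = "kuy"  [b.live ++ "y"]
24. n9.sig = 22  [len(b.live) + 20]
25. n9.key = 1  [e.ok - 17]
26. n9.mk = -7  [-7]
27. n6.tag = false  [false]
28. n6.acc = "wuywkuy"  [S.sig ++ A.lim]
29. n13.hot = "pqwu"  [S₀.hot ++ A.lim]
30. n13.sig = "wuywkuywu"  [S₁.acc ++ A.lim]
31. n14.ok = -4  [terminal]
32. n15.live = "kk"  [terminal]
33. n16.live = -8  [-8]
34. n16.key = 5  [e.ok + 9]
35. n17.live = "qv"  [terminal]
36. n18.acc = 24  [terminal]
37. n16.off = false  [B.key > 5]
38. n13.tag = false  [e.ok > -4]
39. n13.acc = "wuywkuywukk"  [S.sig ++ b.live]
40. n0.tag = false  [false]
41. n0.acc = "pqq"  [S₀.hot ++ "q"]

"wuywkuywukk"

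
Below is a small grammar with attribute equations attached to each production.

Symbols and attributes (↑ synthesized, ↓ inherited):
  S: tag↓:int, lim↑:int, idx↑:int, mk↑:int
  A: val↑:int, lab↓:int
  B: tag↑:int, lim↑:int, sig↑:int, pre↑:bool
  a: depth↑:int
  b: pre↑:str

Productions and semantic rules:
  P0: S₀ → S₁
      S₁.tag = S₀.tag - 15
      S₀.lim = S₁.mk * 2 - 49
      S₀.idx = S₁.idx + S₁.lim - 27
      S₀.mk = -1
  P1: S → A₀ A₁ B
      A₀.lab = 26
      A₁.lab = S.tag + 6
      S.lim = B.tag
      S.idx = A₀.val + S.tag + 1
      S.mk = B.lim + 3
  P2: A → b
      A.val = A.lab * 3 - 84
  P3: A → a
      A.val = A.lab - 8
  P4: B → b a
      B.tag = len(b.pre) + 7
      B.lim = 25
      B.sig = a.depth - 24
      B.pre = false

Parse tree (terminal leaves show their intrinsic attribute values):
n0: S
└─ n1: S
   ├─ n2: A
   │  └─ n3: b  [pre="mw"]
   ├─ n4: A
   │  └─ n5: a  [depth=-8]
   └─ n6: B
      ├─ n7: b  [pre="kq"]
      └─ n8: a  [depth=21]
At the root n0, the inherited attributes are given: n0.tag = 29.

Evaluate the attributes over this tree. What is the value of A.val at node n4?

1. n0.tag = 29  [given at root]
2. n1.tag = 14  [S₀.tag - 15]
3. n2.lab = 26  [26]
4. n3.pre = "mw"  [terminal]
5. n2.val = -6  [A.lab * 3 - 84]
6. n4.lab = 20  [S.tag + 6]
7. n5.depth = -8  [terminal]
8. n4.val = 12  [A.lab - 8]
9. n7.pre = "kq"  [terminal]
10. n8.depth = 21  [terminal]
11. n6.tag = 9  [len(b.pre) + 7]
12. n6.lim = 25  [25]
13. n6.sig = -3  [a.depth - 24]
14. n6.pre = false  [false]
15. n1.lim = 9  [B.tag]
16. n1.idx = 9  [A₀.val + S.tag + 1]
17. n1.mk = 28  [B.lim + 3]
18. n0.lim = 7  [S₁.mk * 2 - 49]
19. n0.idx = -9  [S₁.idx + S₁.lim - 27]
20. n0.mk = -1  [-1]

12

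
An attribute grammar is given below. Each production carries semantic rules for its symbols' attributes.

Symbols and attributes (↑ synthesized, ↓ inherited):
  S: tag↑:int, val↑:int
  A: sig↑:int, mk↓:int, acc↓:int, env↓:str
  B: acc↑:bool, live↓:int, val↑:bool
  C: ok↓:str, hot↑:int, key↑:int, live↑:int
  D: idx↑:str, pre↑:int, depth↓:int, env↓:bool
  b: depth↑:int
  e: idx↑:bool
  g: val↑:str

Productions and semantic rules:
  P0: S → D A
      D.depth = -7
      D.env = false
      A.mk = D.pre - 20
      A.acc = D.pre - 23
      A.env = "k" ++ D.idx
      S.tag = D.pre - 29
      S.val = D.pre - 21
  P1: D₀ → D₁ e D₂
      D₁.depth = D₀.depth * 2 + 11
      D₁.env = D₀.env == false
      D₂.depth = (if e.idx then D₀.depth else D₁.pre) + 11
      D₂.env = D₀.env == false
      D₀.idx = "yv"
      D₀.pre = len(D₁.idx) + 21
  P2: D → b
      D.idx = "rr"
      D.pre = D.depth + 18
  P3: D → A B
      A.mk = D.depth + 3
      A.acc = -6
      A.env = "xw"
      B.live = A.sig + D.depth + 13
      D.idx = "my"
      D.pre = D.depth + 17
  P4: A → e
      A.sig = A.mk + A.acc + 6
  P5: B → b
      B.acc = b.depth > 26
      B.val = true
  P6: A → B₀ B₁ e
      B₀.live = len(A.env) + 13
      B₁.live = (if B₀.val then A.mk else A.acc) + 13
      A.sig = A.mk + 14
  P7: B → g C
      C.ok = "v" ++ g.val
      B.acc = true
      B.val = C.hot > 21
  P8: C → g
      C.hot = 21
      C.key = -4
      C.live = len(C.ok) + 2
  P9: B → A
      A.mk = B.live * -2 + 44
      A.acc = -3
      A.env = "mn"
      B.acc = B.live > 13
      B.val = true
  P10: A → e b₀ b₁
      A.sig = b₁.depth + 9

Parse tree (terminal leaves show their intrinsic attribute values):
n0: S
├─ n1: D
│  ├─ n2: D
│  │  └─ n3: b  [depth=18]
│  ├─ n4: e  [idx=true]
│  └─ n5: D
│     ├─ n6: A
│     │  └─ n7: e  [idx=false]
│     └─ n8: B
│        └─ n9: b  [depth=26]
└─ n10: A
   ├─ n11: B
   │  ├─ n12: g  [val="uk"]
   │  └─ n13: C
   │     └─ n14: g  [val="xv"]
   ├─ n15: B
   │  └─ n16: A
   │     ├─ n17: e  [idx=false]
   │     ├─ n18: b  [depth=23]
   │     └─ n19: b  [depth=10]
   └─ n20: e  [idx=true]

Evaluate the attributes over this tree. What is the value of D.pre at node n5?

21

1. n1.depth = -7  [-7]
2. n1.env = false  [false]
3. n2.depth = -3  [D₀.depth * 2 + 11]
4. n2.env = true  [D₀.env == false]
5. n3.depth = 18  [terminal]
6. n2.idx = "rr"  ["rr"]
7. n2.pre = 15  [D.depth + 18]
8. n4.idx = true  [terminal]
9. n5.depth = 4  [(if e.idx then D₀.depth else D₁.pre) + 11]
10. n5.env = true  [D₀.env == false]
11. n6.mk = 7  [D.depth + 3]
12. n6.acc = -6  [-6]
13. n6.env = "xw"  ["xw"]
14. n7.idx = false  [terminal]
15. n6.sig = 7  [A.mk + A.acc + 6]
16. n8.live = 24  [A.sig + D.depth + 13]
17. n9.depth = 26  [terminal]
18. n8.acc = false  [b.depth > 26]
19. n8.val = true  [true]
20. n5.idx = "my"  ["my"]
21. n5.pre = 21  [D.depth + 17]
22. n1.idx = "yv"  ["yv"]
23. n1.pre = 23  [len(D₁.idx) + 21]
24. n10.mk = 3  [D.pre - 20]
25. n10.acc = 0  [D.pre - 23]
26. n10.env = "kyv"  ["k" ++ D.idx]
27. n11.live = 16  [len(A.env) + 13]
28. n12.val = "uk"  [terminal]
29. n13.ok = "vuk"  ["v" ++ g.val]
30. n14.val = "xv"  [terminal]
31. n13.hot = 21  [21]
32. n13.key = -4  [-4]
33. n13.live = 5  [len(C.ok) + 2]
34. n11.acc = true  [true]
35. n11.val = false  [C.hot > 21]
36. n15.live = 13  [(if B₀.val then A.mk else A.acc) + 13]
37. n16.mk = 18  [B.live * -2 + 44]
38. n16.acc = -3  [-3]
39. n16.env = "mn"  ["mn"]
40. n17.idx = false  [terminal]
41. n18.depth = 23  [terminal]
42. n19.depth = 10  [terminal]
43. n16.sig = 19  [b₁.depth + 9]
44. n15.acc = false  [B.live > 13]
45. n15.val = true  [true]
46. n20.idx = true  [terminal]
47. n10.sig = 17  [A.mk + 14]
48. n0.tag = -6  [D.pre - 29]
49. n0.val = 2  [D.pre - 21]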